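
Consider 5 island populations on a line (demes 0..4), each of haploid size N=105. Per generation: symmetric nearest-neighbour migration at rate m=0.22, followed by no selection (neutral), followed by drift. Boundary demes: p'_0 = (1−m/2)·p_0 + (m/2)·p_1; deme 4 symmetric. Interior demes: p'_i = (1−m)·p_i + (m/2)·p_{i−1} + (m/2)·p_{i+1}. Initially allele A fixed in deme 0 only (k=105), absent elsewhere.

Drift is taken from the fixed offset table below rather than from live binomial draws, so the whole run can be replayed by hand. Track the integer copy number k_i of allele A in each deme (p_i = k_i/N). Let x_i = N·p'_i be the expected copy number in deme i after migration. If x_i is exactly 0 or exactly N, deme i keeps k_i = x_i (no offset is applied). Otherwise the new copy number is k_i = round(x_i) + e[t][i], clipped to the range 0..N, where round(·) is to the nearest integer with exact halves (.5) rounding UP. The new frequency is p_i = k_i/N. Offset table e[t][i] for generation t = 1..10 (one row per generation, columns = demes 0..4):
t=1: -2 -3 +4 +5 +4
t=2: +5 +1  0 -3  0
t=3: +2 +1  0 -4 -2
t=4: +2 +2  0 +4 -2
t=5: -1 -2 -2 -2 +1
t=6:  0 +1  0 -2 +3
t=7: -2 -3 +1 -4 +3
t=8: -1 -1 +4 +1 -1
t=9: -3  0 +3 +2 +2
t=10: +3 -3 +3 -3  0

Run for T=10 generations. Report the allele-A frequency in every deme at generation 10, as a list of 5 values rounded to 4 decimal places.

[0.4952, 0.2857, 0.2095, 0.0476, 0.0667]

t=0: k=[105 0 0 0 0]
t=1: x=[93.4500 11.5500 0.0000 0.0000 0.0000] k=[91 9 0 0 0]
t=2: x=[81.9800 17.0300 0.9900 0.0000 0.0000] k=[87 18 1 0 0]
t=3: x=[79.4100 23.7200 2.7600 0.1100 0.0000] k=[81 25 3 0 0]
t=4: x=[74.8400 28.7400 5.0900 0.3300 0.0000] k=[77 31 5 4 0]
t=5: x=[71.9400 33.2000 7.7500 3.6700 0.4400] k=[71 31 6 2 1]
t=6: x=[66.6000 32.6500 8.3100 2.3300 1.1100] k=[67 34 8 0 4]
t=7: x=[63.3700 34.7700 9.9800 1.3200 3.5600] k=[61 32 11 0 7]
t=8: x=[57.8100 32.8800 12.1000 1.9800 6.2300] k=[57 32 16 3 5]
t=9: x=[54.2500 32.9900 16.3300 4.6500 4.7800] k=[51 33 19 7 7]
t=10: x=[49.0200 33.4400 19.2200 8.3200 7.0000] k=[52 30 22 5 7]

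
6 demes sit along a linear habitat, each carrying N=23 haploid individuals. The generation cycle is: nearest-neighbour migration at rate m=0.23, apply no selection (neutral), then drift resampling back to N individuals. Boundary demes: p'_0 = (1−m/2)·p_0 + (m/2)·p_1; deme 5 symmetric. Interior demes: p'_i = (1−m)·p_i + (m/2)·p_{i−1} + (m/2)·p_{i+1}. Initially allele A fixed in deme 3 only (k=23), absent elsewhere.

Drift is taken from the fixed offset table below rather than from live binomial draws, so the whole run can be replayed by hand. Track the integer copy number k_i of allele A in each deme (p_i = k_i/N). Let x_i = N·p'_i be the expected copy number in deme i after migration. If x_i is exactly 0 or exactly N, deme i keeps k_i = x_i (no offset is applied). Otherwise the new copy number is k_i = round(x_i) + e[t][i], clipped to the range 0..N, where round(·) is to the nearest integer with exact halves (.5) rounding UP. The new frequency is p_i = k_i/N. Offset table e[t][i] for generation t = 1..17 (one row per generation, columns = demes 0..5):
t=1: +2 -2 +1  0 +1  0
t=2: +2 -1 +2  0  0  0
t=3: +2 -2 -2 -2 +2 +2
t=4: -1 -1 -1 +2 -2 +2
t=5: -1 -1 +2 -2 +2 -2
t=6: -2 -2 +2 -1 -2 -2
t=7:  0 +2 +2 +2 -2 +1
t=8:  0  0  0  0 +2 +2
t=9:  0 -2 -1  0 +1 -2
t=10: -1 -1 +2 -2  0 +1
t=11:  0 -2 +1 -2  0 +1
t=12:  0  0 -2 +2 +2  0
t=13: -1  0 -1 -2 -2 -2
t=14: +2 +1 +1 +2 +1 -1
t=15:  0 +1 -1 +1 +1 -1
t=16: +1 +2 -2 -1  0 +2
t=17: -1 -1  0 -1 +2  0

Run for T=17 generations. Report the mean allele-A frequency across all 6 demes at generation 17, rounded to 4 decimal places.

t=0: k=[0 0 0 23 0 0]
t=1: x=[0.0000 0.0000 2.6450 17.7100 2.6450 0.0000] k=[0 0 4 18 4 0]
t=2: x=[0.0000 0.4600 5.1500 14.7800 5.1500 0.4600] k=[0 0 7 15 5 0]
t=3: x=[0.0000 0.8050 7.1150 12.9300 5.5750 0.5750] k=[0 0 5 11 8 3]
t=4: x=[0.0000 0.5750 5.1150 9.9650 7.7700 3.5750] k=[0 0 4 12 6 6]
t=5: x=[0.0000 0.4600 4.4600 10.3900 6.6900 6.0000] k=[0 0 6 8 9 4]
t=6: x=[0.0000 0.6900 5.5400 7.8850 8.3100 4.5750] k=[0 0 8 7 6 3]
t=7: x=[0.0000 0.9200 6.9650 7.0000 5.7700 3.3450] k=[0 3 9 9 4 4]
t=8: x=[0.3450 3.3450 8.3100 8.4250 4.5750 4.0000] k=[0 3 8 8 7 6]
t=9: x=[0.3450 3.2300 7.4250 7.8850 7.0000 6.1150] k=[0 1 6 8 8 4]
t=10: x=[0.1150 1.4600 5.6550 7.7700 7.5400 4.4600] k=[0 0 8 6 8 5]
t=11: x=[0.0000 0.9200 6.8500 6.4600 7.4250 5.3450] k=[0 0 8 4 7 6]
t=12: x=[0.0000 0.9200 6.6200 4.8050 6.5400 6.1150] k=[0 1 5 7 9 6]
t=13: x=[0.1150 1.3450 4.7700 7.0000 8.4250 6.3450] k=[0 1 4 5 6 4]
t=14: x=[0.1150 1.2300 3.7700 5.0000 5.6550 4.2300] k=[2 2 5 7 7 3]
t=15: x=[2.0000 2.3450 4.8850 6.7700 6.5400 3.4600] k=[2 3 4 8 8 2]
t=16: x=[2.1150 3.0000 4.3450 7.5400 7.3100 2.6900] k=[3 5 2 7 7 5]
t=17: x=[3.2300 4.4250 2.9200 6.4250 6.7700 5.2300] k=[2 3 3 5 9 5]

0.1957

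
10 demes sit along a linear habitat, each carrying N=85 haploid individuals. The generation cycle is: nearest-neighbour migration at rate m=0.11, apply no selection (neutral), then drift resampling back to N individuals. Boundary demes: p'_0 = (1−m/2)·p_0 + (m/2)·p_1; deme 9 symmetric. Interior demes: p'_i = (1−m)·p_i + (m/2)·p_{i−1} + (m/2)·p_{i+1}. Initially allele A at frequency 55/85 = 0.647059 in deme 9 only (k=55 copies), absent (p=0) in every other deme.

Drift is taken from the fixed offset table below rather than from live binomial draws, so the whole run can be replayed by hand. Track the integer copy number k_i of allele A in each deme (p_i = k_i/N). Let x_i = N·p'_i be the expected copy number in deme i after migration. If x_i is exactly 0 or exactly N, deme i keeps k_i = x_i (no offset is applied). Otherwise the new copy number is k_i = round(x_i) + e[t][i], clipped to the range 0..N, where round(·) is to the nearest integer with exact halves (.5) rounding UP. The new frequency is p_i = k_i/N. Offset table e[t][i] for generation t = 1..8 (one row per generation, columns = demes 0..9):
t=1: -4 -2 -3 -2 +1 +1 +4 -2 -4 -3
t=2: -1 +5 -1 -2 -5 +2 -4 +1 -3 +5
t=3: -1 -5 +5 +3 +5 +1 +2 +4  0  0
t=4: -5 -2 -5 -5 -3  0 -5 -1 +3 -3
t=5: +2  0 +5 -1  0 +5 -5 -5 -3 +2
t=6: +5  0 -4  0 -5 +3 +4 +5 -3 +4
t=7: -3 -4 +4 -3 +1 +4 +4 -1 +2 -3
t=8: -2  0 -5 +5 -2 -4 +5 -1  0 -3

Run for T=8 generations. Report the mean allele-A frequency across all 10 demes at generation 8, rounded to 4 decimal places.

0.0671

t=0: k=[0 0 0 0 0 0 0 0 0 55]
t=1: x=[0.0000 0.0000 0.0000 0.0000 0.0000 0.0000 0.0000 0.0000 3.0250 51.9750] k=[0 0 0 0 0 0 0 0 0 49]
t=2: x=[0.0000 0.0000 0.0000 0.0000 0.0000 0.0000 0.0000 0.0000 2.6950 46.3050] k=[0 0 0 0 0 0 0 0 0 51]
t=3: x=[0.0000 0.0000 0.0000 0.0000 0.0000 0.0000 0.0000 0.0000 2.8050 48.1950] k=[0 0 0 0 0 0 0 0 3 48]
t=4: x=[0.0000 0.0000 0.0000 0.0000 0.0000 0.0000 0.0000 0.1650 5.3100 45.5250] k=[0 0 0 0 0 0 0 0 8 43]
t=5: x=[0.0000 0.0000 0.0000 0.0000 0.0000 0.0000 0.0000 0.4400 9.4850 41.0750] k=[0 0 0 0 0 0 0 0 6 43]
t=6: x=[0.0000 0.0000 0.0000 0.0000 0.0000 0.0000 0.0000 0.3300 7.7050 40.9650] k=[0 0 0 0 0 0 0 5 5 45]
t=7: x=[0.0000 0.0000 0.0000 0.0000 0.0000 0.0000 0.2750 4.7250 7.2000 42.8000] k=[0 0 0 0 0 0 4 4 9 40]
t=8: x=[0.0000 0.0000 0.0000 0.0000 0.0000 0.2200 3.7800 4.2750 10.4300 38.2950] k=[0 0 0 0 0 0 9 3 10 35]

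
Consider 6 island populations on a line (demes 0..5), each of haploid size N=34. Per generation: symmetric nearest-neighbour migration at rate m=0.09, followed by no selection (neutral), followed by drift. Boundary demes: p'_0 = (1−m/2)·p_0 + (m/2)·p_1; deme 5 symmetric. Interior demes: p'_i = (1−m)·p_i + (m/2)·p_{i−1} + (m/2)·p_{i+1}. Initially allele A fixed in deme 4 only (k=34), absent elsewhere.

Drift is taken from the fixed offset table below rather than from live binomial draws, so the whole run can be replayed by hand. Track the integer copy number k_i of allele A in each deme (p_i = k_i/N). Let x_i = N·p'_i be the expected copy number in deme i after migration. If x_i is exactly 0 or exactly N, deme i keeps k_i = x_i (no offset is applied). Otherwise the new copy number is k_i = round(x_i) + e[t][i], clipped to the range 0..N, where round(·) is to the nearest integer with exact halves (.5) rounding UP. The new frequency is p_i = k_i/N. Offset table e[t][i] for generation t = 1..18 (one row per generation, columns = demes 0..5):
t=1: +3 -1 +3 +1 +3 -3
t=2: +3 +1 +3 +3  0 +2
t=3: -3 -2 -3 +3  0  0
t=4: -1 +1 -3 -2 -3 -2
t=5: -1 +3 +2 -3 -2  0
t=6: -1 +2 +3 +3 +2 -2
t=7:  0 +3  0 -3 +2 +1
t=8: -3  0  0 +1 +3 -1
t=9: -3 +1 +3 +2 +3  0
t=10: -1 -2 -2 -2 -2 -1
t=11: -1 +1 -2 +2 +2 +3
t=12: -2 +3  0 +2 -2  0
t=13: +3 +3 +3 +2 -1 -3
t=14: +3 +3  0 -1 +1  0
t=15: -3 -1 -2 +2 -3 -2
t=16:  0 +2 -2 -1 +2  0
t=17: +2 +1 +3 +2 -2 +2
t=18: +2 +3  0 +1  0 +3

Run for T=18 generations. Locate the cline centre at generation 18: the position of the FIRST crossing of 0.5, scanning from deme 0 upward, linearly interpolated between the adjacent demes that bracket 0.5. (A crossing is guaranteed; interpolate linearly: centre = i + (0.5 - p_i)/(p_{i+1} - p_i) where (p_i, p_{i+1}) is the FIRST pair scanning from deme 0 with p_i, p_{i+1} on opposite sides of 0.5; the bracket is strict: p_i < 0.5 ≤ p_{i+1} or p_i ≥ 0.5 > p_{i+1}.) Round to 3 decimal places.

t=0: k=[0 0 0 0 34 0]
t=1: x=[0.0000 0.0000 0.0000 1.5300 30.9400 1.5300] k=[0 0 0 3 34 0]
t=2: x=[0.0000 0.0000 0.1350 4.2600 31.0750 1.5300] k=[0 0 3 7 31 4]
t=3: x=[0.0000 0.1350 3.0450 7.9000 28.7050 5.2150] k=[0 0 0 11 29 5]
t=4: x=[0.0000 0.0000 0.4950 11.3150 27.1100 6.0800] k=[0 0 0 9 24 4]
t=5: x=[0.0000 0.0000 0.4050 9.2700 22.4250 4.9000] k=[0 0 2 6 20 5]
t=6: x=[0.0000 0.0900 2.0900 6.4500 18.6950 5.6750] k=[0 2 5 9 21 4]
t=7: x=[0.0900 2.0450 5.0450 9.3600 19.6950 4.7650] k=[0 5 5 6 22 6]
t=8: x=[0.2250 4.7750 5.0450 6.6750 20.5600 6.7200] k=[0 5 5 8 24 6]
t=9: x=[0.2250 4.7750 5.1350 8.5850 22.4700 6.8100] k=[0 6 8 11 25 7]
t=10: x=[0.2700 5.8200 8.0450 11.4950 23.5600 7.8100] k=[0 4 6 9 22 7]
t=11: x=[0.1800 3.9100 6.0450 9.4500 20.7400 7.6750] k=[0 5 4 11 23 11]
t=12: x=[0.2250 4.7300 4.3600 11.2250 21.9200 11.5400] k=[0 8 4 13 20 12]
t=13: x=[0.3600 7.4600 4.5850 12.9100 19.3250 12.3600] k=[3 10 8 15 18 9]
t=14: x=[3.3150 9.5950 8.4050 14.8200 17.4600 9.4050] k=[6 13 8 14 18 9]
t=15: x=[6.3150 12.4600 8.4950 13.9100 17.4150 9.4050] k=[3 11 6 16 14 7]
t=16: x=[3.3600 10.4150 6.6750 15.4600 13.7750 7.3150] k=[3 12 5 14 16 7]
t=17: x=[3.4050 11.2800 5.7200 13.6850 15.5050 7.4050] k=[5 12 9 16 14 9]
t=18: x=[5.3150 11.5500 9.4500 15.5950 13.8650 9.2250] k=[7 15 9 17 14 12]

3.000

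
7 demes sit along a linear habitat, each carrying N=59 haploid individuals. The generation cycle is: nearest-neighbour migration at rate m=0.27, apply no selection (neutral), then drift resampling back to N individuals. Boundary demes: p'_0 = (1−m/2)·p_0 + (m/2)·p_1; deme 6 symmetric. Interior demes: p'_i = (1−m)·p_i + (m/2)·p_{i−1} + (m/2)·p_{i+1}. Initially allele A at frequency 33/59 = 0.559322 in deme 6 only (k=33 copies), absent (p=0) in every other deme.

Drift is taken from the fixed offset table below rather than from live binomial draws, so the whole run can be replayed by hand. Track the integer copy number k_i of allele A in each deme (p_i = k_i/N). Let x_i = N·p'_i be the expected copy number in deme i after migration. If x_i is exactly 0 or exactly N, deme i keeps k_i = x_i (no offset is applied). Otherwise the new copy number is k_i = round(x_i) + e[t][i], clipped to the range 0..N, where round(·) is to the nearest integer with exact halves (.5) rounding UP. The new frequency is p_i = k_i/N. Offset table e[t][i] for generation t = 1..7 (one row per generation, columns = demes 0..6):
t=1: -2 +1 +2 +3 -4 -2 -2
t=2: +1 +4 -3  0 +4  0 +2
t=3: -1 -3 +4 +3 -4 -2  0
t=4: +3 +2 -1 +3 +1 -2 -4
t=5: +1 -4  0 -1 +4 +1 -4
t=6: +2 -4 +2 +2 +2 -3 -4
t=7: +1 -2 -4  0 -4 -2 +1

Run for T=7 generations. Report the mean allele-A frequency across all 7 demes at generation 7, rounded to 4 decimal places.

0.0508

t=0: k=[0 0 0 0 0 0 33]
t=1: x=[0.0000 0.0000 0.0000 0.0000 0.0000 4.4550 28.5450] k=[0 0 0 0 0 2 27]
t=2: x=[0.0000 0.0000 0.0000 0.0000 0.2700 5.1050 23.6250] k=[0 0 0 0 4 5 26]
t=3: x=[0.0000 0.0000 0.0000 0.5400 3.5950 7.7000 23.1650] k=[0 0 0 4 0 6 23]
t=4: x=[0.0000 0.0000 0.5400 2.9200 1.3500 7.4850 20.7050] k=[0 0 0 6 2 5 17]
t=5: x=[0.0000 0.0000 0.8100 4.6500 2.9450 6.2150 15.3800] k=[0 0 1 4 7 7 11]
t=6: x=[0.0000 0.1350 1.2700 4.0000 6.5950 7.5400 10.4600] k=[0 0 3 6 9 5 6]
t=7: x=[0.0000 0.4050 3.0000 6.0000 8.0550 5.6750 5.8650] k=[0 0 0 6 4 4 7]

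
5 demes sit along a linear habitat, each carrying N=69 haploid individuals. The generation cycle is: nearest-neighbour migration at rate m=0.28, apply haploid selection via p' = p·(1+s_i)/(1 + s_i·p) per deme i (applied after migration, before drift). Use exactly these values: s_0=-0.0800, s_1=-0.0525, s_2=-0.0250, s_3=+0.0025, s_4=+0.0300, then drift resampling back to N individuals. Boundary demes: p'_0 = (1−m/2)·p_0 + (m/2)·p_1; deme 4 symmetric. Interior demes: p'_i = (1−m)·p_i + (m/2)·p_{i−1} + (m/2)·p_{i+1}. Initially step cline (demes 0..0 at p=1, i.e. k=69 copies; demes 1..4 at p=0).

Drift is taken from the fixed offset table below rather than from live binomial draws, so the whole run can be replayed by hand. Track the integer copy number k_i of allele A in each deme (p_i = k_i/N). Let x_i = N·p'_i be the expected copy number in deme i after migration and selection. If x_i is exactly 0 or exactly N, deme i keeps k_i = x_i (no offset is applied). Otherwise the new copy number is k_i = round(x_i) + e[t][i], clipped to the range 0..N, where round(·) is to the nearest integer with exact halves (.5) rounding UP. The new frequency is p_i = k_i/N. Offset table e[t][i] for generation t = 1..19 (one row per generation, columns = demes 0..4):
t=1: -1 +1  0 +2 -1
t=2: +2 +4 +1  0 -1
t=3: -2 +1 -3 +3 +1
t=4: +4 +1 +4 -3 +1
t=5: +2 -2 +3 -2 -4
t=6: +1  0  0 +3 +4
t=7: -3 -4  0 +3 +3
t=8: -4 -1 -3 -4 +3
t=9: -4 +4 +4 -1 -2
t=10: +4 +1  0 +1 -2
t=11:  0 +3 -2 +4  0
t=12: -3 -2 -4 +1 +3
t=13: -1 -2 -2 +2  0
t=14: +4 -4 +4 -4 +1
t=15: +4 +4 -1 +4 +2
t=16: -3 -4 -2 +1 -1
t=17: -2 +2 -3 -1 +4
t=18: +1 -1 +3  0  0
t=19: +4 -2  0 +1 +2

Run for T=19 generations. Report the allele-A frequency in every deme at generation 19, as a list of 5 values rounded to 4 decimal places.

t=0: k=[69 0 0 0 0]
t=1: x=[58.6263 9.2206 0.0000 0.0000 0.0000] k=[58 10 0 0 0]
t=2: x=[50.1599 14.6869 1.3657 0.0000 0.0000] k=[52 19 2 0 0]
t=3: x=[46.1233 20.4555 4.0034 0.2807 0.0000] k=[44 21 1 3 0]
t=4: x=[39.3795 20.6317 3.9839 2.3056 0.4325] k=[43 22 8 0 1]
t=5: x=[38.6504 22.1610 8.6467 1.2631 0.8855] k=[41 20 12 0 0]
t=6: x=[36.6317 21.0235 11.2004 1.6841 0.0000] k=[38 21 11 5 0]
t=7: x=[34.1821 21.1803 11.3184 5.1519 0.7208] k=[31 17 11 8 4]
t=8: x=[27.6477 17.4087 11.1808 7.8774 4.6875] k=[24 16 8 4 8]
t=9: x=[21.6232 15.3468 8.3720 5.1318 7.6385] k=[18 19 12 4 6]
t=10: x=[17.0473 17.1750 11.6134 5.4124 5.8770] k=[21 18 12 6 4]
t=11: x=[19.3964 16.8829 11.7511 6.5748 4.4002] k=[19 20 10 11 4]
t=12: x=[18.0084 17.7400 11.2987 9.9012 5.1183] k=[15 16 7 11 8]
t=13: x=[14.1777 13.9889 8.6271 10.0414 8.6410] k=[13 12 7 12 9]
t=14: x=[12.0103 10.9346 8.2150 10.9029 9.6630] k=[16 7 12 7 11]
t=15: x=[13.7966 8.5479 10.3748 8.2782 10.7046] k=[18 13 9 12 13]
t=16: x=[16.2418 12.5759 9.7658 11.7443 13.1722] k=[13 9 8 13 12]
t=17: x=[11.6123 8.9899 8.6467 12.1850 12.4385] k=[10 11 6 11 16]
t=18: x=[9.4398 9.7016 7.2344 11.0231 15.6549] k=[10 9 10 11 16]
t=19: x=[9.1761 8.8553 9.7855 11.5840 15.6549] k=[13 7 10 13 18]

[0.1884, 0.1014, 0.1449, 0.1884, 0.2609]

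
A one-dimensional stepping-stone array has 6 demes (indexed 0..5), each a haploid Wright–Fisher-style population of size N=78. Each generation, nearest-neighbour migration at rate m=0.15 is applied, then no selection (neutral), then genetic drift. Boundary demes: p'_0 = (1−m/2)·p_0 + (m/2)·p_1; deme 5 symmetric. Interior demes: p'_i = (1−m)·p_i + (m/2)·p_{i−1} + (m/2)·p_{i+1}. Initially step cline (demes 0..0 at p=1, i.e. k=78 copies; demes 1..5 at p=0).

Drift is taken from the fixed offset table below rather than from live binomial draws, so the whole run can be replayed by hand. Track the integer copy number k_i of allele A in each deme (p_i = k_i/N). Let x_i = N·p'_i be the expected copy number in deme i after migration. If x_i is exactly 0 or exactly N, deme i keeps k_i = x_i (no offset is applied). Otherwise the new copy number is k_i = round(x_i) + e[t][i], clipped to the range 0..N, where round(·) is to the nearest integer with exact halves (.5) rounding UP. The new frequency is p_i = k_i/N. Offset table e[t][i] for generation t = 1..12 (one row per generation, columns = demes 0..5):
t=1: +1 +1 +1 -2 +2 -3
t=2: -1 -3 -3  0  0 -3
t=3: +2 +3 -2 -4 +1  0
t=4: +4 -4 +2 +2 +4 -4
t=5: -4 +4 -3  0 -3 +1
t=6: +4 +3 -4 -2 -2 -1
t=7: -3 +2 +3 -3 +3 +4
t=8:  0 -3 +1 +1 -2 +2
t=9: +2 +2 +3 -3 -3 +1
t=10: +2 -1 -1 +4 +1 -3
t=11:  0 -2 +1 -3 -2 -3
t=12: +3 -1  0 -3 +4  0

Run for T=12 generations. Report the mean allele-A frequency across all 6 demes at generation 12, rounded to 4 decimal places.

t=0: k=[78 0 0 0 0 0]
t=1: x=[72.1500 5.8500 0.0000 0.0000 0.0000 0.0000] k=[73 7 0 0 0 0]
t=2: x=[68.0500 11.4250 0.5250 0.0000 0.0000 0.0000] k=[67 8 0 0 0 0]
t=3: x=[62.5750 11.8250 0.6000 0.0000 0.0000 0.0000] k=[65 15 0 0 0 0]
t=4: x=[61.2500 17.6250 1.1250 0.0000 0.0000 0.0000] k=[65 14 3 0 0 0]
t=5: x=[61.1750 17.0000 3.6000 0.2250 0.0000 0.0000] k=[57 21 1 0 0 0]
t=6: x=[54.3000 22.2000 2.4250 0.0750 0.0000 0.0000] k=[58 25 0 0 0 0]
t=7: x=[55.5250 25.6000 1.8750 0.0000 0.0000 0.0000] k=[53 28 5 0 0 0]
t=8: x=[51.1250 28.1500 6.3500 0.3750 0.0000 0.0000] k=[51 25 7 1 0 0]
t=9: x=[49.0500 25.6000 7.9000 1.3750 0.0750 0.0000] k=[51 28 11 0 0 0]
t=10: x=[49.2750 28.4500 11.4500 0.8250 0.0000 0.0000] k=[51 27 10 5 0 0]
t=11: x=[49.2000 27.5250 10.9000 5.0000 0.3750 0.0000] k=[49 26 12 2 0 0]
t=12: x=[47.2750 26.6750 12.3000 2.6000 0.1500 0.0000] k=[50 26 12 0 4 0]

0.1966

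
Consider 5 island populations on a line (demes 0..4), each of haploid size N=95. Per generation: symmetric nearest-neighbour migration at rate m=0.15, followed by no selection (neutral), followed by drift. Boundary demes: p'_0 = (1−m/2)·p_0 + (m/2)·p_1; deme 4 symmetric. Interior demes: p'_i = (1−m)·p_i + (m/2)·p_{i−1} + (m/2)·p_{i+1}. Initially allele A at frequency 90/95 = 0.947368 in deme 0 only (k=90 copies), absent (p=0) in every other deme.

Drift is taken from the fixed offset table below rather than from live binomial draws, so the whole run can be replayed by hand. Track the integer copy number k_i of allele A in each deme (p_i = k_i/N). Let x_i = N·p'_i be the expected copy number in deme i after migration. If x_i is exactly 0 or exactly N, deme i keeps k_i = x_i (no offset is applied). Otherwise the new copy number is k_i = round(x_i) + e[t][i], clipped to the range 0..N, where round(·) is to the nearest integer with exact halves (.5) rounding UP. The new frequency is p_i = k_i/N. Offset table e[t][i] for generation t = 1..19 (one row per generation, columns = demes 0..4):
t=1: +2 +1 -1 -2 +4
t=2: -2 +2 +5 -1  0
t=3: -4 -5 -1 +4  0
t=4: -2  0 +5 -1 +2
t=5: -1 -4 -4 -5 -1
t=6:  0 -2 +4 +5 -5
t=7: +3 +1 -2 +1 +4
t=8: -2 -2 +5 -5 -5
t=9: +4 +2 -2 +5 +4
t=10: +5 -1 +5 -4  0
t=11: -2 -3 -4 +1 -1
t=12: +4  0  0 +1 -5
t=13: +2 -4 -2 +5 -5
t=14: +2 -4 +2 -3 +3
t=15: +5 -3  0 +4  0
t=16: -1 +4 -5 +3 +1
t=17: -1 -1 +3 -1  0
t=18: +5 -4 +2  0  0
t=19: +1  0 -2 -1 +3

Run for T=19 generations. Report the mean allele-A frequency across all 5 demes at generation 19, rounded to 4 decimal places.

t=0: k=[90 0 0 0 0]
t=1: x=[83.2500 6.7500 0.0000 0.0000 0.0000] k=[85 8 0 0 0]
t=2: x=[79.2250 13.1750 0.6000 0.0000 0.0000] k=[77 15 6 0 0]
t=3: x=[72.3500 18.9750 6.2250 0.4500 0.0000] k=[68 14 5 4 0]
t=4: x=[63.9500 17.3750 5.6000 3.7750 0.3000] k=[62 17 11 3 2]
t=5: x=[58.6250 19.9250 10.8500 3.5250 2.0750] k=[58 16 7 0 1]
t=6: x=[54.8500 18.4750 7.1500 0.6000 0.9250] k=[55 16 11 6 0]
t=7: x=[52.0750 18.5500 11.0000 5.9250 0.4500] k=[55 20 9 7 4]
t=8: x=[52.3750 21.8000 9.6750 6.9250 4.2250] k=[50 20 15 2 0]
t=9: x=[47.7500 21.8750 14.4000 2.8250 0.1500] k=[52 24 12 8 4]
t=10: x=[49.9000 25.2000 12.6000 8.0000 4.3000] k=[55 24 18 4 4]
t=11: x=[52.6750 25.8750 17.4000 5.0500 4.0000] k=[51 23 13 6 3]
t=12: x=[48.9000 24.3500 13.2250 6.3000 3.2250] k=[53 24 13 7 0]
t=13: x=[50.8250 25.3500 13.3750 6.9250 0.5250] k=[53 21 11 12 0]
t=14: x=[50.6000 22.6500 11.8250 11.0250 0.9000] k=[53 19 14 8 4]
t=15: x=[50.4500 21.1750 13.9250 8.1500 4.3000] k=[55 18 14 12 4]
t=16: x=[52.2250 20.4750 14.1500 11.5500 4.6000] k=[51 24 9 15 6]
t=17: x=[48.9750 24.9000 10.5750 13.8750 6.6750] k=[48 24 14 13 7]
t=18: x=[46.2000 25.0500 14.6750 12.6250 7.4500] k=[51 21 17 13 7]
t=19: x=[48.7500 22.9500 17.0000 12.8500 7.4500] k=[50 23 15 12 10]

0.2316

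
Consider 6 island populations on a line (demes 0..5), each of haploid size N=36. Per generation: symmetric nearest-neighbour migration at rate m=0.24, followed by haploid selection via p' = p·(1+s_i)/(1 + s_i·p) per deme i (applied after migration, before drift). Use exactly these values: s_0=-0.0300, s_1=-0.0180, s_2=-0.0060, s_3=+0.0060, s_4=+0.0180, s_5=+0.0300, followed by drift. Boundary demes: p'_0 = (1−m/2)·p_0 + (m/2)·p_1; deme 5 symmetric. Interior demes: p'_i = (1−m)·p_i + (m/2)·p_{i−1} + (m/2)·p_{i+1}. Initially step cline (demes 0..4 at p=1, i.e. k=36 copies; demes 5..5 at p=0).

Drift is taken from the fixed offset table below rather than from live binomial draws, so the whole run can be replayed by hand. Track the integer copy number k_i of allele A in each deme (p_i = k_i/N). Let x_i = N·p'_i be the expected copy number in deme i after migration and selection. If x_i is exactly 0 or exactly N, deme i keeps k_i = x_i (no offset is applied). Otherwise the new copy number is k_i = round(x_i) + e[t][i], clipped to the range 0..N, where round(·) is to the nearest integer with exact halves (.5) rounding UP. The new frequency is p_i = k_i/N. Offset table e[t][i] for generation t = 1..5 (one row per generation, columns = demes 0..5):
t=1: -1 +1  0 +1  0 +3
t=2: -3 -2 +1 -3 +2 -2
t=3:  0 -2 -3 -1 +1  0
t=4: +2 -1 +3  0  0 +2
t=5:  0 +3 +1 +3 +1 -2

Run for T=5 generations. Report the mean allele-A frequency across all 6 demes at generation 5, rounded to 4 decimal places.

0.8657

t=0: k=[36 36 36 36 36 0]
t=1: x=[36.0000 36.0000 36.0000 36.0000 31.7474 4.4336] k=[36 36 36 36 32 7]
t=2: x=[36.0000 36.0000 36.0000 35.5228 29.5747 10.2149] k=[36 36 36 33 32 8]
t=3: x=[36.0000 36.0000 35.6378 33.2552 29.3374 11.1057] k=[36 36 33 32 30 11]
t=4: x=[36.0000 35.6335 33.2246 31.9018 28.0708 13.5287] k=[36 35 36 32 28 16]
t=5: x=[35.8763 35.2264 35.3964 32.0212 27.1595 17.7059] k=[36 36 36 35 28 16]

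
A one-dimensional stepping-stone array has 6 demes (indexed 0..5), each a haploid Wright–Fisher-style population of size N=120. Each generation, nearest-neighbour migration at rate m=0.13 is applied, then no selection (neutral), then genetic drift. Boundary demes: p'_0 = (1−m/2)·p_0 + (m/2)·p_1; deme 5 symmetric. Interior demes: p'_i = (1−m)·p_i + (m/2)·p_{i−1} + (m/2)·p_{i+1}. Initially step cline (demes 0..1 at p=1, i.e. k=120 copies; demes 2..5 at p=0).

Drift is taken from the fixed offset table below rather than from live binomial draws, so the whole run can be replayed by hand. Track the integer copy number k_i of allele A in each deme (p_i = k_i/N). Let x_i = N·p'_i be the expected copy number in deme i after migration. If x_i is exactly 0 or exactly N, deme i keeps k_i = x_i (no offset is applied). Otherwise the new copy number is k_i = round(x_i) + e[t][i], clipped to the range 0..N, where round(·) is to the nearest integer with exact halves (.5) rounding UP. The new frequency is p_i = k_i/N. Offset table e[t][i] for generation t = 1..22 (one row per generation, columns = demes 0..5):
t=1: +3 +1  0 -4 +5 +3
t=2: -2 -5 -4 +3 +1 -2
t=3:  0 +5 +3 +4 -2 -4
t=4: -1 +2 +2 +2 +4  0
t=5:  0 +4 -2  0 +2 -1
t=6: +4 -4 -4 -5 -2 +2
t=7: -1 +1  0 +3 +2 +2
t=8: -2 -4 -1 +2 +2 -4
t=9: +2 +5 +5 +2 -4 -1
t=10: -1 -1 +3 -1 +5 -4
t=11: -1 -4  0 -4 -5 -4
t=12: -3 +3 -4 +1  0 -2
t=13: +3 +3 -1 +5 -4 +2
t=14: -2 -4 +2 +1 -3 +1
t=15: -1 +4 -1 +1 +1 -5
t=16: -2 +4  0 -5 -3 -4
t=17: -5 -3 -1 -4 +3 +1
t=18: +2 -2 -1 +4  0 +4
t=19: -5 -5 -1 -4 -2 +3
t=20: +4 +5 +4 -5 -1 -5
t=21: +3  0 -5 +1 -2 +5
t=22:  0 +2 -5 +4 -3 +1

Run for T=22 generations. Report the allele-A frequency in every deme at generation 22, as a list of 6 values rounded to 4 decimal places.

t=0: k=[120 120 0 0 0 0]
t=1: x=[120.0000 112.2000 7.8000 0.0000 0.0000 0.0000] k=[120 113 8 0 0 0]
t=2: x=[119.5450 106.6300 14.3050 0.5200 0.0000 0.0000] k=[118 102 10 4 0 0]
t=3: x=[116.9600 97.0600 15.5900 4.1300 0.2600 0.0000] k=[117 102 19 8 0 0]
t=4: x=[116.0250 97.5800 23.6800 8.1950 0.5200 0.0000] k=[115 100 26 10 5 0]
t=5: x=[114.0250 96.1650 29.7700 10.7150 5.0000 0.3250] k=[114 100 28 11 7 0]
t=6: x=[113.0900 96.2300 31.5750 11.8450 6.8050 0.4550] k=[117 92 28 7 5 2]
t=7: x=[115.3750 89.4650 30.7950 8.2350 4.9350 2.1950] k=[114 90 31 11 7 4]
t=8: x=[112.4400 87.7250 33.5350 12.0400 7.0650 4.1950] k=[110 84 33 14 9 0]
t=9: x=[108.3100 82.3750 35.0800 14.9100 8.7400 0.5850] k=[110 87 40 17 5 0]
t=10: x=[108.5050 85.4400 41.5600 17.7150 5.4550 0.3250] k=[108 84 45 17 10 0]
t=11: x=[106.4400 83.0250 45.7150 18.3650 9.8050 0.6500] k=[105 79 46 14 5 0]
t=12: x=[103.3100 78.5450 46.0650 15.4950 5.2600 0.3250] k=[100 82 42 16 5 0]
t=13: x=[98.8300 80.5700 42.9100 16.9750 5.3900 0.3250] k=[102 84 42 22 1 2]
t=14: x=[100.8300 82.4400 43.4300 21.9350 2.4300 1.9350] k=[99 78 45 23 0 3]
t=15: x=[97.6350 77.2200 45.7150 22.9350 1.6900 2.8050] k=[97 81 45 24 3 0]
t=16: x=[95.9600 79.7000 45.9750 24.0000 4.1700 0.1950] k=[94 84 46 19 1 0]
t=17: x=[93.3500 82.1800 46.7150 19.5850 2.1050 0.0650] k=[88 79 46 16 5 1]
t=18: x=[87.4150 77.4400 46.1950 17.2350 5.4550 1.2600] k=[89 75 45 21 5 5]
t=19: x=[88.0900 73.9600 45.3900 21.5200 6.0400 5.0000] k=[83 69 44 18 4 8]
t=20: x=[82.0900 68.2850 43.9350 18.7800 5.1700 7.7400] k=[86 73 48 14 4 3]
t=21: x=[85.1550 72.2200 47.4150 15.5600 4.5850 3.0650] k=[88 72 42 17 3 8]
t=22: x=[86.9600 71.0900 42.3250 17.7150 4.2350 7.6750] k=[87 73 37 22 1 9]

[0.7250, 0.6083, 0.3083, 0.1833, 0.0083, 0.0750]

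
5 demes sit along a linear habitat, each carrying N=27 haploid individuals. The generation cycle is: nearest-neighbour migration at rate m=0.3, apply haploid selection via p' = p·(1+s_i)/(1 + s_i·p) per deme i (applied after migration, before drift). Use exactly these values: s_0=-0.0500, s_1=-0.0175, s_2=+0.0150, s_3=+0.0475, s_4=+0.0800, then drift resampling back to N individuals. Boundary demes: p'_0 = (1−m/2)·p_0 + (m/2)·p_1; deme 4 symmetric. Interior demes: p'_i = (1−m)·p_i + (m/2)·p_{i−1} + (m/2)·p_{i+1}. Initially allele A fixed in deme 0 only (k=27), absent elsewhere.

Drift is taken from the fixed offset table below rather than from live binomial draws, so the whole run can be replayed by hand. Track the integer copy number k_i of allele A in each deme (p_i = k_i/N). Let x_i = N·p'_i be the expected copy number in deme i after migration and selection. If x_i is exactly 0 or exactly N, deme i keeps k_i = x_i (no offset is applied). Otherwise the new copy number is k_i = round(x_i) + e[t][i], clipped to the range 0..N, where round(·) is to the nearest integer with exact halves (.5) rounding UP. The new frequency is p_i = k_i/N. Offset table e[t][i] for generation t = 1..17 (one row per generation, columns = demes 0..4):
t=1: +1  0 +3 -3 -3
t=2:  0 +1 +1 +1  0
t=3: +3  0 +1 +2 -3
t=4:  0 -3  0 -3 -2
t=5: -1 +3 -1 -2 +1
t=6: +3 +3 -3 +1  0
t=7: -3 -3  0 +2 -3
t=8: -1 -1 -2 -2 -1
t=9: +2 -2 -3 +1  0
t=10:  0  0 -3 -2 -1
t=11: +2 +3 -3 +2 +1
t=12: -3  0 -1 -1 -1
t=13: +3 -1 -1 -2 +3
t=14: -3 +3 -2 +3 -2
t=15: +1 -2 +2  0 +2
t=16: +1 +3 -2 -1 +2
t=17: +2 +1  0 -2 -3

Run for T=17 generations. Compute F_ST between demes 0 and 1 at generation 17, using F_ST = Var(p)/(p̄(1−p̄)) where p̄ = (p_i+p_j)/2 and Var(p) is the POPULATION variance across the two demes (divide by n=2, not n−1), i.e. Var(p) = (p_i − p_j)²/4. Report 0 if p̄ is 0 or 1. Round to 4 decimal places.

t=0: k=[27 0 0 0 0]
t=1: x=[22.7702 3.9896 0.0000 0.0000 0.0000] k=[24 4 0 0 0]
t=2: x=[20.7572 6.3142 0.6088 0.0000 0.0000] k=[21 7 2 0 0]
t=3: x=[18.6062 8.2485 2.4834 0.3141 0.0000] k=[22 8 3 2 0]
t=4: x=[19.6283 9.2424 3.6467 1.9316 0.3237] k=[20 6 4 0 0]
t=5: x=[17.5880 7.7024 3.7478 0.6278 0.0000] k=[17 11 3 0 0]
t=6: x=[15.7650 10.5862 3.7983 0.4710 0.0000] k=[19 14 1 1 0]
t=7: x=[17.9439 12.6812 2.9894 0.8890 0.1619] k=[15 10 3 3 0]
t=8: x=[13.9044 9.5905 4.1015 2.6592 0.4854] k=[13 9 2 1 0]
t=9: x=[12.0569 8.4472 2.9388 1.0457 0.1619] k=[14 6 0 2 0]
t=10: x=[12.4552 6.2151 1.2172 1.4629 0.3237] k=[12 6 0 0 0]
t=11: x=[10.7663 5.9180 0.9130 0.0000 0.0000] k=[13 9 0 0 0]
t=12: x=[12.0569 8.1492 1.3692 0.0000 0.0000] k=[9 8 0 0 0]
t=13: x=[8.5476 6.8593 1.2172 0.0000 0.0000] k=[12 6 0 0 0]
t=14: x=[10.7663 5.9180 0.9130 0.0000 0.0000] k=[8 9 0 0 0]
t=15: x=[7.8611 7.4047 1.3692 0.0000 0.0000] k=[9 5 3 0 0]
t=16: x=[8.1061 5.2252 2.8882 0.4710 0.0000] k=[9 8 1 0 0]
t=17: x=[8.5476 7.0080 1.9265 0.1571 0.0000] k=[11 8 2 0 0]

0.0135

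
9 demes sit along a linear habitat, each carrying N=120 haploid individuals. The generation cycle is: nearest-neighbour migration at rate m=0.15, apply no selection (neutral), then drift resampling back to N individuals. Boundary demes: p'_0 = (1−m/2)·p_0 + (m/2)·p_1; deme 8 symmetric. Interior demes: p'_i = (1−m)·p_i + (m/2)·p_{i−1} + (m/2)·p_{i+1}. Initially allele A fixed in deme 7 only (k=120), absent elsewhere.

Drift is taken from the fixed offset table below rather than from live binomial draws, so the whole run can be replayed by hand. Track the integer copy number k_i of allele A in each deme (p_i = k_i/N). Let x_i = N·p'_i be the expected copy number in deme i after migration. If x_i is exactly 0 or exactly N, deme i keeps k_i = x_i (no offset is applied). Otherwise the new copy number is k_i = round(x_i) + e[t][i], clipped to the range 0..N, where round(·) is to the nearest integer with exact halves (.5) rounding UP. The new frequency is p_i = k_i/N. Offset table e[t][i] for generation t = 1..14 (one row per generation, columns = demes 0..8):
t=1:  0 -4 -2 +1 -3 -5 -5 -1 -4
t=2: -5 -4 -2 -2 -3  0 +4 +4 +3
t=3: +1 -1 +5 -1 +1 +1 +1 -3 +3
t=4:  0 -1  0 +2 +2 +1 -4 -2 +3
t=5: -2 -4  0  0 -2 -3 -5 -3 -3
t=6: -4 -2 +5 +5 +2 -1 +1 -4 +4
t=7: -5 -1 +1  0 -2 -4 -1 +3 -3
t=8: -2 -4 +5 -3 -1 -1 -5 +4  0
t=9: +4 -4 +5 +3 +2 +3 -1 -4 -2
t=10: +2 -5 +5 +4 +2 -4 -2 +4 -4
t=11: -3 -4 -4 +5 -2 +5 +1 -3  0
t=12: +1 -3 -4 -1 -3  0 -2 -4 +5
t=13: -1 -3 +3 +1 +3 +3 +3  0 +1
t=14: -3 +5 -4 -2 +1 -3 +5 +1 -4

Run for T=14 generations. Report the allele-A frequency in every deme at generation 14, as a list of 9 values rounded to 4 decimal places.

t=0: k=[0 0 0 0 0 0 0 120 0]
t=1: x=[0.0000 0.0000 0.0000 0.0000 0.0000 0.0000 9.0000 102.0000 9.0000] k=[0 0 0 0 0 0 4 101 5]
t=2: x=[0.0000 0.0000 0.0000 0.0000 0.0000 0.3000 10.9750 86.5250 12.2000] k=[0 0 0 0 0 0 15 91 15]
t=3: x=[0.0000 0.0000 0.0000 0.0000 0.0000 1.1250 19.5750 79.6000 20.7000] k=[0 0 0 0 0 2 21 77 24]
t=4: x=[0.0000 0.0000 0.0000 0.0000 0.1500 3.2750 23.7750 68.8250 27.9750] k=[0 0 0 0 2 4 20 67 31]
t=5: x=[0.0000 0.0000 0.0000 0.1500 2.0000 5.0500 22.3250 60.7750 33.7000] k=[0 0 0 0 0 2 17 58 31]
t=6: x=[0.0000 0.0000 0.0000 0.0000 0.1500 2.9750 18.9500 52.9000 33.0250] k=[0 0 0 0 2 2 20 49 37]
t=7: x=[0.0000 0.0000 0.0000 0.1500 1.8500 3.3500 20.8250 45.9250 37.9000] k=[0 0 0 0 0 0 20 49 35]
t=8: x=[0.0000 0.0000 0.0000 0.0000 0.0000 1.5000 20.6750 45.7750 36.0500] k=[0 0 0 0 0 1 16 50 36]
t=9: x=[0.0000 0.0000 0.0000 0.0000 0.0750 2.0500 17.4250 46.4000 37.0500] k=[0 0 0 0 2 5 16 42 35]
t=10: x=[0.0000 0.0000 0.0000 0.1500 2.0750 5.6000 17.1250 39.5250 35.5250] k=[0 0 0 4 4 2 15 44 32]
t=11: x=[0.0000 0.0000 0.3000 3.7000 3.8500 3.1250 16.2000 40.9250 32.9000] k=[0 0 0 9 2 8 17 38 33]
t=12: x=[0.0000 0.0000 0.6750 7.8000 2.9750 8.2250 17.9000 36.0500 33.3750] k=[0 0 0 7 0 8 16 32 38]
t=13: x=[0.0000 0.0000 0.5250 5.9500 1.1250 8.0000 16.6000 31.2500 37.5500] k=[0 0 4 7 4 11 20 31 39]
t=14: x=[0.0000 0.3000 3.9250 6.5500 4.7500 11.1500 20.1500 30.7750 38.4000] k=[0 5 0 5 6 8 25 32 34]

[0.0000, 0.0417, 0.0000, 0.0417, 0.0500, 0.0667, 0.2083, 0.2667, 0.2833]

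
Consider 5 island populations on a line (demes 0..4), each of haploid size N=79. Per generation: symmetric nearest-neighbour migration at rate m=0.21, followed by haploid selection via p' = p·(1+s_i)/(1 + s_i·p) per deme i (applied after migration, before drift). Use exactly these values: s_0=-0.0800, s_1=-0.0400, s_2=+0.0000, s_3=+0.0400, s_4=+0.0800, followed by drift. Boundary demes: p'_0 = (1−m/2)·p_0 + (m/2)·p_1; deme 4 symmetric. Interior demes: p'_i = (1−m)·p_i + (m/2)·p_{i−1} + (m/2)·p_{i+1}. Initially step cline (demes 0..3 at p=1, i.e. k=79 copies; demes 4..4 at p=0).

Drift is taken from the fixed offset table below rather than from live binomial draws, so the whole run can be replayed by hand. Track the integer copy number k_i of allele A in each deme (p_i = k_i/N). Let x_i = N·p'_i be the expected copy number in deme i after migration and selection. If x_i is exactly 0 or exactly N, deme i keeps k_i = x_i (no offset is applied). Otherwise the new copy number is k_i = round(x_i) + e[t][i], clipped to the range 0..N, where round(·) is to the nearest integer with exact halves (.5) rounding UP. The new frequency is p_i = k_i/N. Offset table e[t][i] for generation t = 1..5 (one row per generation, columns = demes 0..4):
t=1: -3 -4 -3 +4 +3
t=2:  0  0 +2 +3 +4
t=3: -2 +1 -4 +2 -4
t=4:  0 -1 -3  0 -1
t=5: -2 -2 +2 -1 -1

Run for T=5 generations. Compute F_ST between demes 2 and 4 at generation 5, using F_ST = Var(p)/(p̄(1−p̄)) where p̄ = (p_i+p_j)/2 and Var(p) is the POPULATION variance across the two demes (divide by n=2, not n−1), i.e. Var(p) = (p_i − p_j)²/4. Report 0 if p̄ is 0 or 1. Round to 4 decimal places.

0.2674

t=0: k=[79 79 79 79 0]
t=1: x=[79.0000 79.0000 79.0000 70.9917 8.8840] k=[79 79 79 75 12]
t=2: x=[79.0000 79.0000 78.5800 69.1482 19.7322] k=[79 79 79 72 24]
t=3: x=[79.0000 79.0000 78.2650 68.0696 30.4672] k=[79 79 74 70 26]
t=4: x=[79.0000 78.4533 74.1050 66.2256 32.0750] k=[79 77 71 66 31]
t=5: x=[78.7718 76.4824 71.1050 63.3481 36.1786] k=[77 74 73 62 35]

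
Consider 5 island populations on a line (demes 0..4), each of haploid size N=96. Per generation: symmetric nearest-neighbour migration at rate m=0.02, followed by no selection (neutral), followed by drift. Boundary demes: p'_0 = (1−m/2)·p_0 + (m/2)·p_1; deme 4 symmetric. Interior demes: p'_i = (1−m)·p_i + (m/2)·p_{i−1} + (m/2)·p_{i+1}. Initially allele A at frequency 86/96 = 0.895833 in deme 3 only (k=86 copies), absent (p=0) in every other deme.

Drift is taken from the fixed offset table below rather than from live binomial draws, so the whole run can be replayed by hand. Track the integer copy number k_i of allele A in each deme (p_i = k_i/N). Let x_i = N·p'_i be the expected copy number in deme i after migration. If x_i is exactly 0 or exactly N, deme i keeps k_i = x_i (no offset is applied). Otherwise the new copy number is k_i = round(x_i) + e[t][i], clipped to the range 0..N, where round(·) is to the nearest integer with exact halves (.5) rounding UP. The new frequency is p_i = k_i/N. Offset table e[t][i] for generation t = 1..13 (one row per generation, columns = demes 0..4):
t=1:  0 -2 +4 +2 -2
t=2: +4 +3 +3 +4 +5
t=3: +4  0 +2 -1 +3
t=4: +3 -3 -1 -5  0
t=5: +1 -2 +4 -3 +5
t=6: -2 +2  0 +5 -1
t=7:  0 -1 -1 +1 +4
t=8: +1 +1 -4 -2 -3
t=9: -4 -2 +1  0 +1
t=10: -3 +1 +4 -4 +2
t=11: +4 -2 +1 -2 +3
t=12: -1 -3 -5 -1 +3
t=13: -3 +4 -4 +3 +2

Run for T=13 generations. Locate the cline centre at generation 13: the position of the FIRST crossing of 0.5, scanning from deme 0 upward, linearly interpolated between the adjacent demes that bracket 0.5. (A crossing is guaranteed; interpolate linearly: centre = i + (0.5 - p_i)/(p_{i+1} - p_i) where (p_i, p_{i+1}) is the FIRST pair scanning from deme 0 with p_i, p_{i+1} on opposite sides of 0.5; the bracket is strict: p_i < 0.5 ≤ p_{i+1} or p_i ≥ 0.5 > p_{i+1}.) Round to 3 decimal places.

2.667

t=0: k=[0 0 0 86 0]
t=1: x=[0.0000 0.0000 0.8600 84.2800 0.8600] k=[0 0 5 86 0]
t=2: x=[0.0000 0.0500 5.7600 84.3300 0.8600] k=[0 3 9 88 6]
t=3: x=[0.0300 3.0300 9.7300 86.3900 6.8200] k=[4 3 12 85 10]
t=4: x=[3.9900 3.1000 12.6400 83.5200 10.7500] k=[7 0 12 79 11]
t=5: x=[6.9300 0.1900 12.5500 77.6500 11.6800] k=[8 0 17 75 17]
t=6: x=[7.9200 0.2500 17.4100 73.8400 17.5800] k=[6 2 17 79 17]
t=7: x=[5.9600 2.1900 17.4700 77.7600 17.6200] k=[6 1 16 79 22]
t=8: x=[5.9500 1.2000 16.4800 77.8000 22.5700] k=[7 2 12 76 20]
t=9: x=[6.9500 2.1500 12.5400 74.8000 20.5600] k=[3 0 14 75 22]
t=10: x=[2.9700 0.1700 14.4700 73.8600 22.5300] k=[0 1 18 70 25]
t=11: x=[0.0100 1.1600 18.3500 69.0300 25.4500] k=[4 0 19 67 28]
t=12: x=[3.9600 0.2300 19.2900 66.1300 28.3900] k=[3 0 14 65 31]
t=13: x=[2.9700 0.1700 14.3700 64.1500 31.3400] k=[0 4 10 67 33]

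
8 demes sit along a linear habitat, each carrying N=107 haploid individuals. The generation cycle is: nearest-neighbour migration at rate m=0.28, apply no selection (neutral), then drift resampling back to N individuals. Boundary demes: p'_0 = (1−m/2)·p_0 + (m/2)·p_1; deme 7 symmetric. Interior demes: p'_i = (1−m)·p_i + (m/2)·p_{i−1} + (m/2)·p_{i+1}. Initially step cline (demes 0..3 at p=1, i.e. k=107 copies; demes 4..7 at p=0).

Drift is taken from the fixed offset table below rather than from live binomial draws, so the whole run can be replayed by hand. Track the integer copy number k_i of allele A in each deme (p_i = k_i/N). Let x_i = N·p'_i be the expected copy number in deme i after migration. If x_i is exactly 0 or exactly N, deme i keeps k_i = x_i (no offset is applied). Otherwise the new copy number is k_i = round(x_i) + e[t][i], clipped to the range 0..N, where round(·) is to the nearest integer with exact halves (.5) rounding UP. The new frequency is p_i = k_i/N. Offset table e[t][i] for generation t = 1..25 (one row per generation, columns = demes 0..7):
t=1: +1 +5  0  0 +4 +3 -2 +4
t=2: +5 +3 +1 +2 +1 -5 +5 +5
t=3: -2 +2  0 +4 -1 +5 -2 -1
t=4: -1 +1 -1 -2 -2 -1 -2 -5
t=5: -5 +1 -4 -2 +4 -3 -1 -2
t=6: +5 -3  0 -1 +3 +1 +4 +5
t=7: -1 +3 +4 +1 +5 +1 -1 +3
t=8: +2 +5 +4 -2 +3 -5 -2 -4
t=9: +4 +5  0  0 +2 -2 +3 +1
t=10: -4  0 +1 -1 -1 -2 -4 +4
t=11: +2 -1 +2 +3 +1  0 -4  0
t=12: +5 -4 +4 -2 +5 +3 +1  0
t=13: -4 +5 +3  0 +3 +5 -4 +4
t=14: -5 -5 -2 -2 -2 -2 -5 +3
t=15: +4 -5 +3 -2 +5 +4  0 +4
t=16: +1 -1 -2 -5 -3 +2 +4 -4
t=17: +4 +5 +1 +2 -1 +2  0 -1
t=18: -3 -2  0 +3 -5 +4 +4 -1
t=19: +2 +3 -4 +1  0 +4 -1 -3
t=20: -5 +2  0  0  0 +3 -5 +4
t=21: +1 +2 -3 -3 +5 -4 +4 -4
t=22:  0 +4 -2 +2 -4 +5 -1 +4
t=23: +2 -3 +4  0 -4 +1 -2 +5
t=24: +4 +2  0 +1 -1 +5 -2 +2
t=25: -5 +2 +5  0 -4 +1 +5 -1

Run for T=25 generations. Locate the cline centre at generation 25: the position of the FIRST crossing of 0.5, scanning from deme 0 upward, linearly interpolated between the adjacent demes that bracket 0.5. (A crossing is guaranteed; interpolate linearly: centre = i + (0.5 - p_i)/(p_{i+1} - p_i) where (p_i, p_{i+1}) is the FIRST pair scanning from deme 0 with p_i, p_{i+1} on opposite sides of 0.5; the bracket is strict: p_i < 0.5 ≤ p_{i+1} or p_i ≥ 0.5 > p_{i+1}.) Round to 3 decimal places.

t=0: k=[107 107 107 107 0 0 0 0]
t=1: x=[107.0000 107.0000 107.0000 92.0200 14.9800 0.0000 0.0000 0.0000] k=[107 107 107 92 19 0 0 0]
t=2: x=[107.0000 107.0000 104.9000 83.8800 26.5600 2.6600 0.0000 0.0000] k=[107 107 106 86 28 0 0 0]
t=3: x=[107.0000 106.8600 103.3400 80.6800 32.2000 3.9200 0.0000 0.0000] k=[107 107 103 85 31 9 0 0]
t=4: x=[107.0000 106.4400 101.0400 79.9600 35.4800 10.8200 1.2600 0.0000] k=[107 107 100 78 33 10 0 0]
t=5: x=[107.0000 106.0200 97.9000 74.7800 36.0800 11.8200 1.4000 0.0000] k=[107 107 94 73 40 9 0 0]
t=6: x=[107.0000 105.1800 92.8800 71.3200 40.2800 12.0800 1.2600 0.0000] k=[107 102 93 70 43 13 5 0]
t=7: x=[106.3000 101.4400 91.0400 69.4400 42.5800 16.0800 5.4200 0.7000] k=[105 104 95 70 48 17 4 4]
t=8: x=[104.8600 102.8800 92.7600 70.4200 46.7400 19.5200 5.8200 4.0000] k=[107 107 97 68 50 15 4 0]
t=9: x=[107.0000 105.6000 94.3400 69.5400 47.6200 18.3600 4.9800 0.5600] k=[107 107 94 70 50 16 8 2]
t=10: x=[107.0000 105.1800 92.4600 70.5600 48.0400 19.6400 8.2800 2.8400] k=[107 105 93 70 47 18 4 7]
t=11: x=[106.7200 103.6000 91.4600 70.0000 46.1600 20.1000 6.3800 6.5800] k=[107 103 93 73 47 20 2 7]
t=12: x=[106.4400 102.1600 91.6000 72.1600 46.8600 21.2600 5.2200 6.3000] k=[107 98 96 70 52 24 6 6]
t=13: x=[105.7400 98.9800 92.6400 71.1200 50.6000 25.4000 8.5200 6.0000] k=[102 104 96 71 54 30 5 10]
t=14: x=[102.2800 102.6000 93.6200 72.1200 53.0200 29.8600 9.2000 9.3000] k=[97 98 92 70 51 28 4 12]
t=15: x=[97.1400 97.0200 89.7600 70.4200 50.4400 27.8600 8.4800 10.8800] k=[101 92 93 68 55 32 8 15]
t=16: x=[99.7400 93.4000 89.3600 69.6800 53.6000 31.8600 12.3400 14.0200] k=[101 92 87 65 51 34 16 10]
t=17: x=[99.7400 92.5600 84.6200 66.1200 50.5800 33.8600 17.6800 10.8400] k=[104 98 86 68 50 36 18 10]
t=18: x=[103.1600 97.1600 85.1600 68.0000 50.5600 35.4400 19.4000 11.1200] k=[100 95 85 71 46 39 23 10]
t=19: x=[99.3000 94.3000 84.4400 69.4600 48.5200 37.7400 23.4200 11.8200] k=[101 97 80 70 49 42 22 9]
t=20: x=[100.4400 95.1800 80.9800 68.4600 50.9600 40.1800 22.9800 10.8200] k=[95 97 81 68 51 43 18 15]
t=21: x=[95.2800 94.4800 81.4200 67.4400 52.2600 40.6200 21.0800 15.4200] k=[96 96 78 64 57 37 25 11]
t=22: x=[96.0000 93.4800 78.5600 64.9800 55.1800 38.1200 24.7200 12.9600] k=[96 97 77 67 51 43 24 17]
t=23: x=[96.1400 94.0600 78.4000 66.1600 52.1200 41.4600 25.6800 17.9800] k=[98 91 82 66 48 42 24 23]
t=24: x=[97.0200 90.7200 81.0200 65.7200 49.6800 40.3200 26.3800 23.1400] k=[101 93 81 67 49 45 24 25]
t=25: x=[99.8800 92.4400 80.7200 66.4400 50.9600 42.6200 27.0800 24.8600] k=[95 94 86 66 47 44 32 24]

3.658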